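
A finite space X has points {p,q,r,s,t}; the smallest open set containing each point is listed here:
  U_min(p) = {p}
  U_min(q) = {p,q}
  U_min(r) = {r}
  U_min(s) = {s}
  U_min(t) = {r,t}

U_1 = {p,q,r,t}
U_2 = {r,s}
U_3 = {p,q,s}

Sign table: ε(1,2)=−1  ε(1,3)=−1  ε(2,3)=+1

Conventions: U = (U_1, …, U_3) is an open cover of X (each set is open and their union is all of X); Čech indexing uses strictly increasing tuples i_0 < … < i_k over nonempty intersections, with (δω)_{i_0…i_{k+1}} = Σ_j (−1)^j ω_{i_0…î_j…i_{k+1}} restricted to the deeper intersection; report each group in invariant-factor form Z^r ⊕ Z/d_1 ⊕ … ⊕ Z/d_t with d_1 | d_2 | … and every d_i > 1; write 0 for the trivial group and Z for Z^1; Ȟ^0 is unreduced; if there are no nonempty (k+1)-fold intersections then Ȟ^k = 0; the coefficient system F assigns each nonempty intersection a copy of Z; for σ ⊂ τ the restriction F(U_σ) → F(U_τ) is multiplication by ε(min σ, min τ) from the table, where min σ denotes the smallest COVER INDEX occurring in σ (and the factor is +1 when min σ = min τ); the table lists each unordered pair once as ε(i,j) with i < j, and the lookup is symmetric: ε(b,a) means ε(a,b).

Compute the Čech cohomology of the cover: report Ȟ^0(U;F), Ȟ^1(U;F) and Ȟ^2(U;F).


nerve simplices:
  U12={r} U13={p,q} U23={s}
C dims 3,3; δ0: rk 2, SNF 1^2
degree 0: 3−2−0 = 1 → Ȟ^0 ≅ Z
degree 1: 3−0−2 = 1 → Ȟ^1 ≅ Z
degree 2: 0−0−0 = 0 → Ȟ^2 ≅ 0

Ȟ^0 ≅ Z,  Ȟ^1 ≅ Z,  Ȟ^2 ≅ 0


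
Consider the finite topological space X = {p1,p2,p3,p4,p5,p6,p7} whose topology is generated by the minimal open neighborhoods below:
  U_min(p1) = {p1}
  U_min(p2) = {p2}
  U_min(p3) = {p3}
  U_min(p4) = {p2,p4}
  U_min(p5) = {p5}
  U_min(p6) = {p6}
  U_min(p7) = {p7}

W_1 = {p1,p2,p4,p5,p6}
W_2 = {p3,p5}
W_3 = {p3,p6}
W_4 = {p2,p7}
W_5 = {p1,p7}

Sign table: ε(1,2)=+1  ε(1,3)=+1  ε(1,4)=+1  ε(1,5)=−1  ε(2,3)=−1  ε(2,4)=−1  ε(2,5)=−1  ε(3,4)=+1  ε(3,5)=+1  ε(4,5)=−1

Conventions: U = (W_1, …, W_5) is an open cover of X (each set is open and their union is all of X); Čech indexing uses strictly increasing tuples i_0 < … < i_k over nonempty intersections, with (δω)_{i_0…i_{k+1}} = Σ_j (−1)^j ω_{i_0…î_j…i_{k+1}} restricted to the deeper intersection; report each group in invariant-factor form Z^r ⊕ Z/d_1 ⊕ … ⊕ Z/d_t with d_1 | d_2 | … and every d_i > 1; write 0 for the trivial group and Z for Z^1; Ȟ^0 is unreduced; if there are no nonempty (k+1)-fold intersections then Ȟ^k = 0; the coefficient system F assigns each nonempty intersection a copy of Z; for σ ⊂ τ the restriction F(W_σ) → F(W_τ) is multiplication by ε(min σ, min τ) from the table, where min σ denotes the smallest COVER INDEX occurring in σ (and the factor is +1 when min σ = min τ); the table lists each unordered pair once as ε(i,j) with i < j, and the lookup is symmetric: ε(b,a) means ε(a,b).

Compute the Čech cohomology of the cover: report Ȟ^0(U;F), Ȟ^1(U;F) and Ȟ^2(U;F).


Ȟ^0(U;F) ≅ 0, Ȟ^1(U;F) ≅ Z ⊕ Z/2, Ȟ^2(U;F) ≅ 0

nonempty intersections:
  W12={p5} W13={p6} W14={p2} W15={p1} W23={p3} W45={p7}
C dims 5,6; δ0: rk 5, SNF 1^4·2
Ȟ^0: (5−5)−0=0 ⇒ 0
Ȟ^1: (6−0)−5=1 plus torsion [2] ⇒ Z ⊕ Z/2
Ȟ^2: (0−0)−0=0 ⇒ 0


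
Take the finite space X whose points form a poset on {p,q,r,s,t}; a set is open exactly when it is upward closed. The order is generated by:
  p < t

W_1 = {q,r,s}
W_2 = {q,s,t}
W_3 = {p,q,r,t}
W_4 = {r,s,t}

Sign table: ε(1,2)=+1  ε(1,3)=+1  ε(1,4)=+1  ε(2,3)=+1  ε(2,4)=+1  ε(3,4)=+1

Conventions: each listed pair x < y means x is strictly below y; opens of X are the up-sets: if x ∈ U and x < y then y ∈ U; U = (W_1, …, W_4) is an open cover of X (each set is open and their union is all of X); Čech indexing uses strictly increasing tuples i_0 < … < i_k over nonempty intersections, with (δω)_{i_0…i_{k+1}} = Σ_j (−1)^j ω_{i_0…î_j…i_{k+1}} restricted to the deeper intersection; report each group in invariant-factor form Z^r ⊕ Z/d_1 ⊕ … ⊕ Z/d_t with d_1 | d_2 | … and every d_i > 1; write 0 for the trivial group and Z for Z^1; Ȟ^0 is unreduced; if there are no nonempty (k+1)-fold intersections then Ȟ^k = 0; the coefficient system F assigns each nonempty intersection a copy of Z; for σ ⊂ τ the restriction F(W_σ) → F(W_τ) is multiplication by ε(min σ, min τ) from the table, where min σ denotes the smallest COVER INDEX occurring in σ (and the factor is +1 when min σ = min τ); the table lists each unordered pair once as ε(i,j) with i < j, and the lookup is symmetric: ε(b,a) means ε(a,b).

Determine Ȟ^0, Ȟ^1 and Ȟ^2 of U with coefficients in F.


Ȟ^0(U;F) ≅ Z, Ȟ^1(U;F) ≅ 0 and Ȟ^2(U;F) ≅ Z

intersection data:
  W12={q,s} W13={q,r} W14={r,s} W23={q,t} W24={s,t} W34={r,t}
  W123={q} W124={s} W134={r} W234={t}
C dims 4,6,4; δ0: rk 3, SNF 1^3; δ1: rk 3, SNF 1^3
Ȟ^0 = (4 − 3) − 0 = 1, so Ȟ^0 ≅ Z
Ȟ^1 = (6 − 3) − 3 = 0, so Ȟ^1 ≅ 0
Ȟ^2 = (4 − 0) − 3 = 1, so Ȟ^2 ≅ Z


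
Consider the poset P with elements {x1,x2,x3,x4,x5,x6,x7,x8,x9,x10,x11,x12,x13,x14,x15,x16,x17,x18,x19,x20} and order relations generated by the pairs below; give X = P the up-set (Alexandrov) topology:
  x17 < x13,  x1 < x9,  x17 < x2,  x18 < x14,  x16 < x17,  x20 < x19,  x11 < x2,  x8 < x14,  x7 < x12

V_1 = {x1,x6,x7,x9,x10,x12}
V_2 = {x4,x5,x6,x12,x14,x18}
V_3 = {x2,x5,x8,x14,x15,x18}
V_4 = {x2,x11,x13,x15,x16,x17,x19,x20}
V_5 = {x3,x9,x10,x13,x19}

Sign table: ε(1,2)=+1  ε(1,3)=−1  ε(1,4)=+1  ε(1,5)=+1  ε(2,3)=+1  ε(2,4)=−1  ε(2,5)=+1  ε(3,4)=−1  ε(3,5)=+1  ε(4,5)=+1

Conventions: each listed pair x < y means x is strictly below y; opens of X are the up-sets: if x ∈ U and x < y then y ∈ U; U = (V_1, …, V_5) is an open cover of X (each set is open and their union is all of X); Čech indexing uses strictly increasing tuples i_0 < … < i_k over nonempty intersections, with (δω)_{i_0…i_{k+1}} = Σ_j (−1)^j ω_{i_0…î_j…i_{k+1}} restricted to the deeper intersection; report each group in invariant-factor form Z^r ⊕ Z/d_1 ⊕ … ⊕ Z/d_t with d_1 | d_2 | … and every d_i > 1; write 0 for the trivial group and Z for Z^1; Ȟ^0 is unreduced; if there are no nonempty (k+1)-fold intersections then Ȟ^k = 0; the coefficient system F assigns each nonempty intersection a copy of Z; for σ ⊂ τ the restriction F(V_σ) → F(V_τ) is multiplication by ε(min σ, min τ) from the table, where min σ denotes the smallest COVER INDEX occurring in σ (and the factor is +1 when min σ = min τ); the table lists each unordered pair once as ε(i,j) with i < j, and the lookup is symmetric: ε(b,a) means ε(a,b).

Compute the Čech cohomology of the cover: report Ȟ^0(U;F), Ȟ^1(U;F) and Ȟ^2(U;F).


cover nerve:
  V12={x6,x12} V15={x9,x10} V23={x5,x14,x18} V34={x2,x15} V45={x13,x19}
C dims 5,5; δ0: rk 5, SNF 1^4·2
Ȟ^0: (5−5)−0=0 ⇒ 0
Ȟ^1: (5−0)−5=0 plus torsion [2] ⇒ Z/2
Ȟ^2: (0−0)−0=0 ⇒ 0

Ȟ^0(U;F) ≅ 0; Ȟ^1(U;F) ≅ Z/2; Ȟ^2(U;F) ≅ 0


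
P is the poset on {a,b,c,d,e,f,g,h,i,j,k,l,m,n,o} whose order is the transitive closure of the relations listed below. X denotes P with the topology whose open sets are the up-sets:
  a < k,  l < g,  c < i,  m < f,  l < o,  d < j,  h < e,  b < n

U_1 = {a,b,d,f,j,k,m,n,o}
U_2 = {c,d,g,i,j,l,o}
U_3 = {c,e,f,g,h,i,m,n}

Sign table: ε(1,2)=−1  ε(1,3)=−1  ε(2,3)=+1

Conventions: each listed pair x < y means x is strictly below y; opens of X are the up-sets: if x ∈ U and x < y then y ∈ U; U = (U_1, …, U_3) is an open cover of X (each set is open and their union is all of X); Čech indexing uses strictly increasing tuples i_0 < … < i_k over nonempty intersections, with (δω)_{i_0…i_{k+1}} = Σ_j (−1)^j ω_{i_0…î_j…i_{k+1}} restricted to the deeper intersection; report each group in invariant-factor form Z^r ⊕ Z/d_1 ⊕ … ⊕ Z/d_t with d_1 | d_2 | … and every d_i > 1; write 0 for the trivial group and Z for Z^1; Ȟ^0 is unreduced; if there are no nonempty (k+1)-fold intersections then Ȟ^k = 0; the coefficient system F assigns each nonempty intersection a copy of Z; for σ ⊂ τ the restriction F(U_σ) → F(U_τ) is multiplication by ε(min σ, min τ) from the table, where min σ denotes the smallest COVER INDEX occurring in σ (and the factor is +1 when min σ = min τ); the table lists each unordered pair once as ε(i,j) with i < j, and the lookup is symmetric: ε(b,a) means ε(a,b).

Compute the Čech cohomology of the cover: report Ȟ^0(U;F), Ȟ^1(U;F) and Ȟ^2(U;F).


nerve of the cover:
  U12={d,j,o} U13={f,m,n} U23={c,g,i}
C dims 3,3; δ0: rk 2, SNF 1^2
Ȟ^0 = (3 − 2) − 0 = 1, so Ȟ^0 ≅ Z
Ȟ^1 = (3 − 0) − 2 = 1, so Ȟ^1 ≅ Z
Ȟ^2 = (0 − 0) − 0 = 0, so Ȟ^2 ≅ 0

Ȟ^0 = Z, Ȟ^1 = Z, Ȟ^2 = 0


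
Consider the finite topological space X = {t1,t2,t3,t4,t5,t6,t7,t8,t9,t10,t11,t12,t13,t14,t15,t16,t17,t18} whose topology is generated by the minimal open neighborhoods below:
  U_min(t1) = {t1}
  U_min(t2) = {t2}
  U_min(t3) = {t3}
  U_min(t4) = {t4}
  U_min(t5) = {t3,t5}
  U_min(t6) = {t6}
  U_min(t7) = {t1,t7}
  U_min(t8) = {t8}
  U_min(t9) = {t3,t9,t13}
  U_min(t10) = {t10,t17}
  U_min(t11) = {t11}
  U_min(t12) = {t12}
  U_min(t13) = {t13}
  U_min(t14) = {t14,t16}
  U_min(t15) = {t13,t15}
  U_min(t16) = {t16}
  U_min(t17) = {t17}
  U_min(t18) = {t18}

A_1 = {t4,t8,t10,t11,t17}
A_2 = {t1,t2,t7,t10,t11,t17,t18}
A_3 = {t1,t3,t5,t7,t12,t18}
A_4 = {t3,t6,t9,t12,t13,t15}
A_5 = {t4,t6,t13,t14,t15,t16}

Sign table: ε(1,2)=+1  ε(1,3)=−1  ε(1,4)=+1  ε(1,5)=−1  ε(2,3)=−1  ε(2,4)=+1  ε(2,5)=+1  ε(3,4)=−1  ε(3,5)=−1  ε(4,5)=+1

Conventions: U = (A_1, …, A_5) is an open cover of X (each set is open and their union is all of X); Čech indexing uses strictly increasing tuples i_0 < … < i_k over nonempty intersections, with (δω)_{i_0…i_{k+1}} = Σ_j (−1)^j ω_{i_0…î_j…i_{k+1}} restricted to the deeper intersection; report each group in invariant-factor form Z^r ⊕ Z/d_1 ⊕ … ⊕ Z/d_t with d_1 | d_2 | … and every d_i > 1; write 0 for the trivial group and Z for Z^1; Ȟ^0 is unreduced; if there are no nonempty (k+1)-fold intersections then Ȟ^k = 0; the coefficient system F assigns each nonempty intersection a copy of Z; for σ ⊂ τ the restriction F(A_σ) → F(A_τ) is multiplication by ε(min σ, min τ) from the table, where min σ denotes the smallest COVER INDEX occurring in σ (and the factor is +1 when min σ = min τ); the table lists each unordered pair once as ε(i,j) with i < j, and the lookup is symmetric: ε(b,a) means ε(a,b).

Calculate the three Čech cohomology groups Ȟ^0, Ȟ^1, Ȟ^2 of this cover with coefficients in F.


nerve of the cover:
  A12={t10,t11,t17} A15={t4} A23={t1,t7,t18} A34={t3,t12} A45={t6,t13,t15}
C dims 5,5; δ0: rk 5, SNF 1^4·2
Ȟ^0 = (5 − 5) − 0 = 0, so Ȟ^0 ≅ 0
Ȟ^1 = (5 − 0) − 5 = 0 plus torsion [2], so Ȟ^1 ≅ Z/2
Ȟ^2 = (0 − 0) − 0 = 0, so Ȟ^2 ≅ 0

Ȟ^0 = 0, Ȟ^1 = Z/2 and Ȟ^2 = 0


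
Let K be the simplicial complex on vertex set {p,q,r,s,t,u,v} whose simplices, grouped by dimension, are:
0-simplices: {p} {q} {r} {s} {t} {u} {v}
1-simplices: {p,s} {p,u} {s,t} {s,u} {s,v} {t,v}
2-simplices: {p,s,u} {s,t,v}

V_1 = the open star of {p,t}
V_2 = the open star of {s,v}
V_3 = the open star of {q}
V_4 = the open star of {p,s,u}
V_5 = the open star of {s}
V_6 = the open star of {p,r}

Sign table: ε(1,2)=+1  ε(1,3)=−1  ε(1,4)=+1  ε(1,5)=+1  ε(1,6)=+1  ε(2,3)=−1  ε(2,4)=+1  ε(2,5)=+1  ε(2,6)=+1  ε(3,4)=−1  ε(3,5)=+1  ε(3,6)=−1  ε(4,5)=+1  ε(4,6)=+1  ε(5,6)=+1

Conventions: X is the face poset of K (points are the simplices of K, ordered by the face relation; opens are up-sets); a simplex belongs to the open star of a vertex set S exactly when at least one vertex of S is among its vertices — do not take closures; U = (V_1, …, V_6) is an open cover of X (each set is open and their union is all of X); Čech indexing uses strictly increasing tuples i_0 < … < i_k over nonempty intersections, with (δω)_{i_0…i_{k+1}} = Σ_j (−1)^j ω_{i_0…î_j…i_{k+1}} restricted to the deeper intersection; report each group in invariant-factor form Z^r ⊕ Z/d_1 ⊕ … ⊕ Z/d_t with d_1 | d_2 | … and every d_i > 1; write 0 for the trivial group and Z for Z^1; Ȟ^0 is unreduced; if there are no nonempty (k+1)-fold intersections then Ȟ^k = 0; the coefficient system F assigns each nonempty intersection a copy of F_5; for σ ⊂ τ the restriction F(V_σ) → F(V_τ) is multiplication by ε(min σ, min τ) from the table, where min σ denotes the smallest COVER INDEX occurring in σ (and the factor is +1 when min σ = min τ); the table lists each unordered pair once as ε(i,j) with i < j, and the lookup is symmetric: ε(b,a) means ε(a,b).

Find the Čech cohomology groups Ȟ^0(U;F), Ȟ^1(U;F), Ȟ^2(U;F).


nonempty overlaps:
  V1={{p},{t},{p,s},{p,u},{s,t},{t,v},{p,s,u},{s,t,v}} V2={{s},{v},{p,s},{s,t},{s,u},{s,v},{t,v},{p,s,u},{s,t,v}} V3={{q}} V4={{p},{s},{u},{p,s},{p,u},{s,t},{s,u},{s,v},{p,s,u},{s,t,v}} V5={{s},{p,s},{s,t},{s,u},{s,v},{p,s,u},{s,t,v}} V6={{p},{r},{p,s},{p,u},{p,s,u}}
  V12={{p,s},{s,t},{t,v},{p,s,u},{s,t,v}} V14={{p},{p,s},{p,u},{s,t},{p,s,u},{s,t,v}} V15={{p,s},{s,t},{p,s,u},{s,t,v}} V16={{p},{p,s},{p,u},{p,s,u}} V24={{s},{p,s},{s,t},{s,u},{s,v},{p,s,u},{s,t,v}} V25={{s},{p,s},{s,t},{s,u},{s,v},{p,s,u},{s,t,v}} V26={{p,s},{p,s,u}} V45={{s},{p,s},{s,t},{s,u},{s,v},{p,s,u},{s,t,v}} V46={{p},{p,s},{p,u},{p,s,u}} V56={{p,s},{p,s,u}}
  V124={{p,s},{s,t},{p,s,u},{s,t,v}} V125={{p,s},{s,t},{p,s,u},{s,t,v}} V126={{p,s},{p,s,u}} V145={{p,s},{s,t},{p,s,u},{s,t,v}} V146={{p},{p,s},{p,u},{p,s,u}} V156={{p,s},{p,s,u}} V245={{s},{p,s},{s,t},{s,u},{s,v},{p,s,u},{s,t,v}} V246={{p,s},{p,s,u}} V256={{p,s},{p,s,u}} V456={{p,s},{p,s,u}}
  V1245={{p,s},{s,t},{p,s,u},{s,t,v}} V1246={{p,s},{p,s,u}} V1256={{p,s},{p,s,u}} V1456={{p,s},{p,s,u}} V2456={{p,s},{p,s,u}}
  V12456={{p,s},{p,s,u}}
C dims 6,10,10,5; δ0: rk_F5 4; δ1: rk_F5 6; δ2: rk_F5 4
degree 0: 6−4−0 = 2 → Ȟ^0 ≅ Z/5 ⊕ Z/5
degree 1: 10−6−4 = 0 → Ȟ^1 ≅ 0
degree 2: 10−4−6 = 0 → Ȟ^2 ≅ 0

Ȟ^0(U;F) ≅ Z/5 ⊕ Z/5, Ȟ^1(U;F) ≅ 0 and Ȟ^2(U;F) ≅ 0


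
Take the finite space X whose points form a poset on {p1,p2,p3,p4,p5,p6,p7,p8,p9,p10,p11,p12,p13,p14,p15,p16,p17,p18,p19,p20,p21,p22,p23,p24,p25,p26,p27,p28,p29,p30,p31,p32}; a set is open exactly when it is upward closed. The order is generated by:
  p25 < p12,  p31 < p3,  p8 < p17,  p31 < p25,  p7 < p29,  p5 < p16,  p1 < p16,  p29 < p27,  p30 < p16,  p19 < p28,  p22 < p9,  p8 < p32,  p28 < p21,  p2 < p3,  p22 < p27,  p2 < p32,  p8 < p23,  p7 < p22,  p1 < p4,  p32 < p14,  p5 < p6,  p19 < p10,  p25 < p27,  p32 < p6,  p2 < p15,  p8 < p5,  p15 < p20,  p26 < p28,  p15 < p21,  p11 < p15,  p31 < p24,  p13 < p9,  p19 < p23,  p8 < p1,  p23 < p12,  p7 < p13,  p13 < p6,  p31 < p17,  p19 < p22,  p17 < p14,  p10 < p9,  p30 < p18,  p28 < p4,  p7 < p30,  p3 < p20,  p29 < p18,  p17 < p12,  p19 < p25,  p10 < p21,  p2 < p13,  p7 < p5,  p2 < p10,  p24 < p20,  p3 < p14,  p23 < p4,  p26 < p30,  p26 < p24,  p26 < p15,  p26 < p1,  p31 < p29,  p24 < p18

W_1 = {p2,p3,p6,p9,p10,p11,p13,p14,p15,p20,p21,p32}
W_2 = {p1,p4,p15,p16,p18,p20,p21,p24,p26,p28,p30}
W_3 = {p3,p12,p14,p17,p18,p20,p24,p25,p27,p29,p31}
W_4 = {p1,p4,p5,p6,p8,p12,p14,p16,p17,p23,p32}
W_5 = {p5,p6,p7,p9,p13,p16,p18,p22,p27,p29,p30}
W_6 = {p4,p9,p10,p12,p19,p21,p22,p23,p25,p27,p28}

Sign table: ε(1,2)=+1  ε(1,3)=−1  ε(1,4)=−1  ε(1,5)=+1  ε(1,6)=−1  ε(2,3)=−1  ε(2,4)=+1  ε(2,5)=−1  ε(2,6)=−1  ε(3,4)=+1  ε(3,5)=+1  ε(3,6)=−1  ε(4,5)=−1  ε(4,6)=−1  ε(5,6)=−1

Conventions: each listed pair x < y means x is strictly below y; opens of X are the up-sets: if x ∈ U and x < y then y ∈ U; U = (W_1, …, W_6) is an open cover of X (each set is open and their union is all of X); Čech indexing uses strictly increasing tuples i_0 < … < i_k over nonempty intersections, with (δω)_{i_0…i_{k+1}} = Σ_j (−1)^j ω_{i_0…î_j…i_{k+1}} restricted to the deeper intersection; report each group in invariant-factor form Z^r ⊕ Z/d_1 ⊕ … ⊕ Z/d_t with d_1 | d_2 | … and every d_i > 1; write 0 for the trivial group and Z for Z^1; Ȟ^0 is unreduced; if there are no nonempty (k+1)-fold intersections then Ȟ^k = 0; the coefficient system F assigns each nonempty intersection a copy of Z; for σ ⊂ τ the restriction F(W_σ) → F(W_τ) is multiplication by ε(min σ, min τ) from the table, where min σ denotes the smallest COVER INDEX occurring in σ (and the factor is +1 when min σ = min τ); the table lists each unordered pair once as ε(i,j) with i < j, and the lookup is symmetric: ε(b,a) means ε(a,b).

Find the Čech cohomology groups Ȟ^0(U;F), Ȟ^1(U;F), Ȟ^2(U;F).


nonempty intersections:
  W12={p15,p20,p21} W13={p3,p14,p20} W14={p6,p14,p32} W15={p6,p9,p13} W16={p9,p10,p21} W23={p18,p20,p24} W24={p1,p4,p16} W25={p16,p18,p30} W26={p4,p21,p28} W34={p12,p14,p17} W35={p18,p27,p29} W36={p12,p25,p27} W45={p5,p6,p16} W46={p4,p12,p23} W56={p9,p22,p27}
  W123={p20} W126={p21} W134={p14} W145={p6} W156={p9} W235={p18} W245={p16} W246={p4} W346={p12} W356={p27}
C dims 6,15,10; δ0: rk 6, SNF 1^5·2; δ1: rk 9, SNF 1^9
Ȟ^0: (6−6)−0=0 ⇒ 0
Ȟ^1: (15−9)−6=0 plus torsion [2] ⇒ Z/2
Ȟ^2: (10−0)−9=1 ⇒ Z

Ȟ^0(U;F) ≅ 0,  Ȟ^1(U;F) ≅ Z/2,  Ȟ^2(U;F) ≅ Z


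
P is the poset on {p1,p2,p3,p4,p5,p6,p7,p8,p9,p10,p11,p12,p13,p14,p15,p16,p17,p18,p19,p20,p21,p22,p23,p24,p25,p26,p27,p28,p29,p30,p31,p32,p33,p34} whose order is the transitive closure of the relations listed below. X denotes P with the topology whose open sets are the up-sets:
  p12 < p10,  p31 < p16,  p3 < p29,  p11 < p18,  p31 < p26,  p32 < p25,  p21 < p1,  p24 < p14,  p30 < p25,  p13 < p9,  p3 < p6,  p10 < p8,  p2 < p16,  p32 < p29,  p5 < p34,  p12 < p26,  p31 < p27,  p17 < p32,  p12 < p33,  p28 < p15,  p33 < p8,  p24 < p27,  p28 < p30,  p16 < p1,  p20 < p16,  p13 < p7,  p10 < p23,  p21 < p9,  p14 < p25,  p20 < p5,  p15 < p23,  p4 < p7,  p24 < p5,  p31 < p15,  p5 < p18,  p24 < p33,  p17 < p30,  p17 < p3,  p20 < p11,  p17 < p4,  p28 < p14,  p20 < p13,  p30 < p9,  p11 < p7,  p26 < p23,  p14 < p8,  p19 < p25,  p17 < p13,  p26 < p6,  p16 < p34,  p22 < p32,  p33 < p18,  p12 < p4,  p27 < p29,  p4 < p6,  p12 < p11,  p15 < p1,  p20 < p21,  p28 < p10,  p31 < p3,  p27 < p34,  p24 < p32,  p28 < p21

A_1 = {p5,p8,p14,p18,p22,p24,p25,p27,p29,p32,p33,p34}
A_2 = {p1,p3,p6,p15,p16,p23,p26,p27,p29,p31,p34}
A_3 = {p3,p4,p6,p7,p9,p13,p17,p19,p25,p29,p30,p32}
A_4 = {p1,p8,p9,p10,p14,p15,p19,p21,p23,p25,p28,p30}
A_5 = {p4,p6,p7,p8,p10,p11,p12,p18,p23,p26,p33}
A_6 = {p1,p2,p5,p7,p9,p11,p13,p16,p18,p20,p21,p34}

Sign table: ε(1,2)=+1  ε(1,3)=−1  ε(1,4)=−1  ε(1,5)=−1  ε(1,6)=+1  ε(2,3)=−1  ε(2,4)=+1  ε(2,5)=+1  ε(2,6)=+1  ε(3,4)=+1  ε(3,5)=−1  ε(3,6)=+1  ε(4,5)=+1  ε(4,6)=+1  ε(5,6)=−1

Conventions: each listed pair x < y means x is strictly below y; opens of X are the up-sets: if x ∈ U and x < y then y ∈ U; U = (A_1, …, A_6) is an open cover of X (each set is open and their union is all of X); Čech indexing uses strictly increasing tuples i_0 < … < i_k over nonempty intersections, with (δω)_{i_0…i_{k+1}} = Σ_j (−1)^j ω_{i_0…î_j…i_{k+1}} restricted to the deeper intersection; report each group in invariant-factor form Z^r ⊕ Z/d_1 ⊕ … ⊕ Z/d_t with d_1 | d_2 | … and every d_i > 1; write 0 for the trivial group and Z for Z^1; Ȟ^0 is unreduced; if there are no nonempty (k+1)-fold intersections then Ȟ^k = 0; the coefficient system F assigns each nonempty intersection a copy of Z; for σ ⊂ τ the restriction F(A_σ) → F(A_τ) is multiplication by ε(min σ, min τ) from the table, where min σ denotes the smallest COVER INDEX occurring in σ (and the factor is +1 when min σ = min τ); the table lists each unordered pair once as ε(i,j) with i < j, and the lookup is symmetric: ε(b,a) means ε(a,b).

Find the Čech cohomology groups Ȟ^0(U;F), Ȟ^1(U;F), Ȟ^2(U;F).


Ȟ^0 = 0, Ȟ^1 = Z/2 and Ȟ^2 = Z

nonempty overlaps:
  A12={p27,p29,p34} A13={p25,p29,p32} A14={p8,p14,p25} A15={p8,p18,p33} A16={p5,p18,p34} A23={p3,p6,p29} A24={p1,p15,p23} A25={p6,p23,p26} A26={p1,p16,p34} A34={p9,p19,p25,p30} A35={p4,p6,p7} A36={p7,p9,p13} A45={p8,p10,p23} A46={p1,p9,p21} A56={p7,p11,p18}
  A123={p29} A126={p34} A134={p25} A145={p8} A156={p18} A235={p6} A245={p23} A246={p1} A346={p9} A356={p7}
C dims 6,15,10; δ0: rk 6, SNF 1^5·2; δ1: rk 9, SNF 1^9
degree 0: 6−6−0 = 0 → Ȟ^0 ≅ 0
degree 1: 15−9−6 = 0 plus torsion [2] → Ȟ^1 ≅ Z/2
degree 2: 10−0−9 = 1 → Ȟ^2 ≅ Z


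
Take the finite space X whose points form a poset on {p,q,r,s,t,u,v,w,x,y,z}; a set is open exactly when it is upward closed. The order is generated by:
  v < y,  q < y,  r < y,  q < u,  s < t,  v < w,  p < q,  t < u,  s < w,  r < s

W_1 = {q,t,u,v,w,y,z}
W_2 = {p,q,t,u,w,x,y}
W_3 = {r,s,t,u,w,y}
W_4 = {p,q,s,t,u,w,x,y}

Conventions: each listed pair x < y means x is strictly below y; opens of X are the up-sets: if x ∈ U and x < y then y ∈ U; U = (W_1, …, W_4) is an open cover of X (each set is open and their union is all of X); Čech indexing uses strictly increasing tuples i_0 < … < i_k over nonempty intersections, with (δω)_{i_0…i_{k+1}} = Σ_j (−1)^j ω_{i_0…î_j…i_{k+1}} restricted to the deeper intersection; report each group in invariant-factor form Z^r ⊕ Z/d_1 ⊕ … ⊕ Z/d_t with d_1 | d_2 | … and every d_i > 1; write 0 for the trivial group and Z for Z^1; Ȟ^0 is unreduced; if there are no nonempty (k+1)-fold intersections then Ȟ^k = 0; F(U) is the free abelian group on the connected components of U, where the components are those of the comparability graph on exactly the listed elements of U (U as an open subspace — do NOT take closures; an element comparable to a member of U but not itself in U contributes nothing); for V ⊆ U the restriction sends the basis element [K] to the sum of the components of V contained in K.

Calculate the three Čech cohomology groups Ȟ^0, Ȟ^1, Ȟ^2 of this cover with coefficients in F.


Ȟ^0 ≅ Z^3; Ȟ^1 ≅ Z^2; Ȟ^2 ≅ 0

intersection data:
  W12={q,t,u,w,y} W13={t,u,w,y} W14={q,t,u,w,y} W23={t,u,w,y} W24={p,q,t,u,w,x,y} W34={s,t,u,w,y}
  W123={t,u,w,y} W124={q,t,u,w,y} W134={t,u,w,y} W234={t,u,w,y}
  W1234={t,u,w,y}
components per intersection:
  W1: {q,t,u,v,w,y} {z}
  W2: {p,q,t,u,y} {w} {x}
  W3: {r,s,t,u,w,y}
  W4: {p,q,s,t,u,w,y} {x}
  W12: {q,t,u,y} {w}
  W13: {t,u} {w} {y}
  W14: {q,t,u,y} {w}
  W23: {t,u} {w} {y}
  W24: {p,q,t,u,y} {w} {x}
  W34: {s,t,u,w} {y}
  W123: {t,u} {w} {y}
  W124: {q,t,u,y} {w}
  W134: {t,u} {w} {y}
  W234: {t,u} {w} {y}
  W1234: {t,u} {w} {y}
C dims 8,15,11,3; δ0: rk 5, SNF 1^5; δ1: rk 8, SNF 1^8; δ2: rk 3, SNF 1^3
Ȟ^0 = (8 − 5) − 0 = 3, so Ȟ^0 ≅ Z^3
Ȟ^1 = (15 − 8) − 5 = 2, so Ȟ^1 ≅ Z^2
Ȟ^2 = (11 − 3) − 8 = 0, so Ȟ^2 ≅ 0


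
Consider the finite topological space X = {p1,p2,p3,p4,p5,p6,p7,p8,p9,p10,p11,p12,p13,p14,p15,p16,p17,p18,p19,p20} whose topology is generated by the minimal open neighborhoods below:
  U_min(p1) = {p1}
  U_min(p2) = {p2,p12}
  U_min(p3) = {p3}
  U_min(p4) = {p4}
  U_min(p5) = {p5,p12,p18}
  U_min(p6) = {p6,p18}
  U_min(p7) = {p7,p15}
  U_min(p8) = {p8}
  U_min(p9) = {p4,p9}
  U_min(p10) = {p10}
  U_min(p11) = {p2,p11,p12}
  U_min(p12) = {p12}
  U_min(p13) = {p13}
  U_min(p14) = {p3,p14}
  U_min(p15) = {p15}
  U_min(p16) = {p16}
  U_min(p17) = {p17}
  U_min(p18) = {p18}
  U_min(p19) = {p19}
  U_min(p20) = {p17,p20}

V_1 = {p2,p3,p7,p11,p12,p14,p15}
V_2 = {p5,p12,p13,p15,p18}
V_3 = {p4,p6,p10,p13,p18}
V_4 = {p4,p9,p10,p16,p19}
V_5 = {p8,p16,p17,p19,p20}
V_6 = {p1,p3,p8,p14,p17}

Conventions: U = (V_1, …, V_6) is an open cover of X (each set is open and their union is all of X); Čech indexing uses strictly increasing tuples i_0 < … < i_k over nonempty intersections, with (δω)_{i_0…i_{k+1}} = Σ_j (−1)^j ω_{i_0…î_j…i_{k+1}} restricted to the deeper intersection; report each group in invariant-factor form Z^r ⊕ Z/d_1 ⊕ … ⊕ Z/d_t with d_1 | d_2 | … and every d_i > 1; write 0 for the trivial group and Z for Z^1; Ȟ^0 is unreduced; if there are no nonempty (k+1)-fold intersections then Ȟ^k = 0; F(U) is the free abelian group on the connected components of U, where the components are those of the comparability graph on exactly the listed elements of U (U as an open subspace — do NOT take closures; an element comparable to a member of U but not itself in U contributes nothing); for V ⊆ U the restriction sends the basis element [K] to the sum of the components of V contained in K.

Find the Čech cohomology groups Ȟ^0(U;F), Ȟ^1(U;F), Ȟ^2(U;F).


Ȟ^0 = Z^11, Ȟ^1 = 0 and Ȟ^2 = 0

nerve simplices:
  V12={p12,p15} V16={p3,p14} V23={p13,p18} V34={p4,p10} V45={p16,p19} V56={p8,p17}
components per intersection:
  V1: {p2,p11,p12} {p3,p14} {p7,p15}
  V2: {p5,p12,p18} {p13} {p15}
  V3: {p4} {p6,p18} {p10} {p13}
  V4: {p4,p9} {p10} {p16} {p19}
  V5: {p8} {p16} {p17,p20} {p19}
  V6: {p1} {p3,p14} {p8} {p17}
  V12: {p12} {p15}
  V16: {p3,p14}
  V23: {p13} {p18}
  V34: {p4} {p10}
  V45: {p16} {p19}
  V56: {p8} {p17}
C dims 22,11; δ0: rk 11, SNF 1^11
degree 0: 22−11−0 = 11 → Ȟ^0 ≅ Z^11
degree 1: 11−0−11 = 0 → Ȟ^1 ≅ 0
degree 2: 0−0−0 = 0 → Ȟ^2 ≅ 0


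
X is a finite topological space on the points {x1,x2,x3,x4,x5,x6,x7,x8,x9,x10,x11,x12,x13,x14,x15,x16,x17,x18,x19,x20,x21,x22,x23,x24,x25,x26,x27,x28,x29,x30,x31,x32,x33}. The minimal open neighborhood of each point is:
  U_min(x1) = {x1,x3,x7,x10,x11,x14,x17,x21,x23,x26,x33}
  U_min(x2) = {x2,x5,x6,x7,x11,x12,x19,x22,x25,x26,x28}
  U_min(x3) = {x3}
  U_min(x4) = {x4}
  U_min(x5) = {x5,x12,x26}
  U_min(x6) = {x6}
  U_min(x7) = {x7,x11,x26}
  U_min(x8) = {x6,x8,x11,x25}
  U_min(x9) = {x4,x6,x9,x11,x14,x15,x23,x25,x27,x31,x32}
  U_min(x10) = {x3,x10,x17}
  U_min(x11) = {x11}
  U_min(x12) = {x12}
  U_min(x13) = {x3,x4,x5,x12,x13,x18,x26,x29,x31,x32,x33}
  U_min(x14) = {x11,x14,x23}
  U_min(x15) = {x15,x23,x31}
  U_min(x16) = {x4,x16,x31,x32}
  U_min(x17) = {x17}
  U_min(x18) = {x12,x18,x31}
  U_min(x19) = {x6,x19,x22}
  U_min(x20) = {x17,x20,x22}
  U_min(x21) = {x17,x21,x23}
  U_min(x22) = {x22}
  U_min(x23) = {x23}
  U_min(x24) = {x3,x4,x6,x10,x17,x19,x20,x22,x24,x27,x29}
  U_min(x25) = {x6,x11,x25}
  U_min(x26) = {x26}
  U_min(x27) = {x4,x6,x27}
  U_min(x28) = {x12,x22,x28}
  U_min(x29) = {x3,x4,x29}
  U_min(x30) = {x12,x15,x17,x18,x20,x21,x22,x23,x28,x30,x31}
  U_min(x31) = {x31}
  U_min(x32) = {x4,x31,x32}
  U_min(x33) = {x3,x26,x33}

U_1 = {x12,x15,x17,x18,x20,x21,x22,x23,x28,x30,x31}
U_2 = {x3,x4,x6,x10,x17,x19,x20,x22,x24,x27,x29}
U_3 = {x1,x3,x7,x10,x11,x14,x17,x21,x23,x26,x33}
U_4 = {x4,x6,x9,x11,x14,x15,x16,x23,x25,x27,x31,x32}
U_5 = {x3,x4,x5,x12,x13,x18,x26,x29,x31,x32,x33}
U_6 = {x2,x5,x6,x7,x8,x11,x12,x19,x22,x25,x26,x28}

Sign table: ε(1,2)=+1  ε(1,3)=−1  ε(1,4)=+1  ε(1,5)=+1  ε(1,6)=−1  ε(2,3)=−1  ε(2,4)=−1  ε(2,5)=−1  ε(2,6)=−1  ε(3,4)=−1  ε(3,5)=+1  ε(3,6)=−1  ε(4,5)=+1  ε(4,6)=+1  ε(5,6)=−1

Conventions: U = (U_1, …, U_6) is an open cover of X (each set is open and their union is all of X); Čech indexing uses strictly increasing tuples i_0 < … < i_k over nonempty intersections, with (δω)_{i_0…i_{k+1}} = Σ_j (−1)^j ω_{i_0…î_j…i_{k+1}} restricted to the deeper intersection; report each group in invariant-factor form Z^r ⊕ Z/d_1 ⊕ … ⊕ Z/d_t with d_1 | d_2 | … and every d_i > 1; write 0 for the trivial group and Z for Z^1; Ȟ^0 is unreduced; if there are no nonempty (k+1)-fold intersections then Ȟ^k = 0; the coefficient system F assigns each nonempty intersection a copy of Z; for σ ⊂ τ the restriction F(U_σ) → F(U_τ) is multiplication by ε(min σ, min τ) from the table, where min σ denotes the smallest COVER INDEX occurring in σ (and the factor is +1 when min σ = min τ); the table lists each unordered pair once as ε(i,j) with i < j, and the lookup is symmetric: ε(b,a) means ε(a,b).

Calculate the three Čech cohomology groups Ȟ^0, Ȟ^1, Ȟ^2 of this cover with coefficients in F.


Ȟ^0 = 0, Ȟ^1 = Z/2, Ȟ^2 = Z

nonempty overlaps:
  U12={x17,x20,x22} U13={x17,x21,x23} U14={x15,x23,x31} U15={x12,x18,x31} U16={x12,x22,x28} U23={x3,x10,x17} U24={x4,x6,x27} U25={x3,x4,x29} U26={x6,x19,x22} U34={x11,x14,x23} U35={x3,x26,x33} U36={x7,x11,x26} U45={x4,x31,x32} U46={x6,x11,x25} U56={x5,x12,x26}
  U123={x17} U126={x22} U134={x23} U145={x31} U156={x12} U235={x3} U245={x4} U246={x6} U346={x11} U356={x26}
C dims 6,15,10; δ0: rk 6, SNF 1^5·2; δ1: rk 9, SNF 1^9
degree 0: 6−6−0 = 0 → Ȟ^0 ≅ 0
degree 1: 15−9−6 = 0 plus torsion [2] → Ȟ^1 ≅ Z/2
degree 2: 10−0−9 = 1 → Ȟ^2 ≅ Z


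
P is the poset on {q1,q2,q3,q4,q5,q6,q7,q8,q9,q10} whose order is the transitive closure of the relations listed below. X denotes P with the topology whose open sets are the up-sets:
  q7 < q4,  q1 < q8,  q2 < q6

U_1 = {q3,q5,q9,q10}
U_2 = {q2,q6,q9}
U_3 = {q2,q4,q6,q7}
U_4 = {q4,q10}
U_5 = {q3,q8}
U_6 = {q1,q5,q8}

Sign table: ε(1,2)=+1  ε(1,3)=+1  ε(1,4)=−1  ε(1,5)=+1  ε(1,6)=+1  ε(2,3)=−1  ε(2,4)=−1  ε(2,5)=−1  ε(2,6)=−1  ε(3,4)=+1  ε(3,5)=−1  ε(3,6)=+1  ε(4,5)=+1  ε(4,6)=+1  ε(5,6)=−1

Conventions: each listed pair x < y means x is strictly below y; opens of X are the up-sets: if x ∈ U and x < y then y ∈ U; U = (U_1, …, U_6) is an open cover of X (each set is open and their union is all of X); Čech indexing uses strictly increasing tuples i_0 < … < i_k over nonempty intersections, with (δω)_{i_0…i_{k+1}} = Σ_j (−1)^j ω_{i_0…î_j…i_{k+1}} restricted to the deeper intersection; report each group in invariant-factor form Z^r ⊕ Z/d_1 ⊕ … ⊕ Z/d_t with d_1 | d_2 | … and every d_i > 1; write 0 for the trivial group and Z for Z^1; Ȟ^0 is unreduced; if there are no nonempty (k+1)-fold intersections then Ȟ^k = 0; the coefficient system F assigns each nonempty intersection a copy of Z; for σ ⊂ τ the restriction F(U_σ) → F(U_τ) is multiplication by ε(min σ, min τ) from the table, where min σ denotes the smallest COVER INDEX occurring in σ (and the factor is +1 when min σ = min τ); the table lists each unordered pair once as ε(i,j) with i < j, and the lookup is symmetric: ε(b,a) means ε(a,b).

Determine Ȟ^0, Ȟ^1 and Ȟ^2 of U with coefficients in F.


Ȟ^0 = 0, Ȟ^1 = Z ⊕ Z/2, Ȟ^2 = 0

nonempty intersections:
  U12={q9} U14={q10} U15={q3} U16={q5} U23={q2,q6} U34={q4} U56={q8}
C dims 6,7; δ0: rk 6, SNF 1^5·2
Ȟ^0: (6−6)−0=0 ⇒ 0
Ȟ^1: (7−0)−6=1 plus torsion [2] ⇒ Z ⊕ Z/2
Ȟ^2: (0−0)−0=0 ⇒ 0


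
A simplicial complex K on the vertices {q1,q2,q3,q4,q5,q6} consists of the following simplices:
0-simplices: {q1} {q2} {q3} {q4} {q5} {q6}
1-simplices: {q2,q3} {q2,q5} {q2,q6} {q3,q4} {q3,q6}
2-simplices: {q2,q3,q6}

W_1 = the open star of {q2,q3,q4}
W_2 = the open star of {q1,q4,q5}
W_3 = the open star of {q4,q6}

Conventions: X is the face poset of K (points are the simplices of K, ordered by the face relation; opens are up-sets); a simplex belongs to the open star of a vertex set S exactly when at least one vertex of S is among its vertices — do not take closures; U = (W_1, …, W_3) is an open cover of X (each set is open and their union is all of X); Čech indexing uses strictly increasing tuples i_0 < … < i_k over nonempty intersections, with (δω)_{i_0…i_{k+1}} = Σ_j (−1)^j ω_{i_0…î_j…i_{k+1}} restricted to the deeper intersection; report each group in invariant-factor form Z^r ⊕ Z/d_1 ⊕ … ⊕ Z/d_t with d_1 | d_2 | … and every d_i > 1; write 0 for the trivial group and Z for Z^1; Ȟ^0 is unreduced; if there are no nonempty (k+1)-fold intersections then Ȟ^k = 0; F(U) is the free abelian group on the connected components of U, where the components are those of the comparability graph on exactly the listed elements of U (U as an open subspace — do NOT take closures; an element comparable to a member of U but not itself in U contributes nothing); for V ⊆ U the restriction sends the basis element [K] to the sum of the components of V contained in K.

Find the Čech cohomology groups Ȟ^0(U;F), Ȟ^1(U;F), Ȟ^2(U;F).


Ȟ^0 = Z^2,  Ȟ^1 = 0,  Ȟ^2 = 0

nonempty overlaps:
  W1={{q2},{q3},{q4},{q2,q3},{q2,q5},{q2,q6},{q3,q4},{q3,q6},{q2,q3,q6}} W2={{q1},{q4},{q5},{q2,q5},{q3,q4}} W3={{q4},{q6},{q2,q6},{q3,q4},{q3,q6},{q2,q3,q6}}
  W12={{q4},{q2,q5},{q3,q4}} W13={{q4},{q2,q6},{q3,q4},{q3,q6},{q2,q3,q6}} W23={{q4},{q3,q4}}
  W123={{q4},{q3,q4}}
components per intersection:
  W1: {{q2},{q3},{q4},{q2,q3},{q2,q5},{q2,q6},{q3,q4},{q3,q6},{q2,q3,q6}}
  W2: {{q1}} {{q4},{q3,q4}} {{q5},{q2,q5}}
  W3: {{q4},{q3,q4}} {{q6},{q2,q6},{q3,q6},{q2,q3,q6}}
  W12: {{q4},{q3,q4}} {{q2,q5}}
  W13: {{q4},{q3,q4}} {{q2,q6},{q3,q6},{q2,q3,q6}}
  W23: {{q4},{q3,q4}}
  W123: {{q4},{q3,q4}}
C dims 6,5,1; δ0: rk 4, SNF 1^4; δ1: rk 1, SNF 1^1
degree 0: 6−4−0 = 2 → Ȟ^0 ≅ Z^2
degree 1: 5−1−4 = 0 → Ȟ^1 ≅ 0
degree 2: 1−0−1 = 0 → Ȟ^2 ≅ 0


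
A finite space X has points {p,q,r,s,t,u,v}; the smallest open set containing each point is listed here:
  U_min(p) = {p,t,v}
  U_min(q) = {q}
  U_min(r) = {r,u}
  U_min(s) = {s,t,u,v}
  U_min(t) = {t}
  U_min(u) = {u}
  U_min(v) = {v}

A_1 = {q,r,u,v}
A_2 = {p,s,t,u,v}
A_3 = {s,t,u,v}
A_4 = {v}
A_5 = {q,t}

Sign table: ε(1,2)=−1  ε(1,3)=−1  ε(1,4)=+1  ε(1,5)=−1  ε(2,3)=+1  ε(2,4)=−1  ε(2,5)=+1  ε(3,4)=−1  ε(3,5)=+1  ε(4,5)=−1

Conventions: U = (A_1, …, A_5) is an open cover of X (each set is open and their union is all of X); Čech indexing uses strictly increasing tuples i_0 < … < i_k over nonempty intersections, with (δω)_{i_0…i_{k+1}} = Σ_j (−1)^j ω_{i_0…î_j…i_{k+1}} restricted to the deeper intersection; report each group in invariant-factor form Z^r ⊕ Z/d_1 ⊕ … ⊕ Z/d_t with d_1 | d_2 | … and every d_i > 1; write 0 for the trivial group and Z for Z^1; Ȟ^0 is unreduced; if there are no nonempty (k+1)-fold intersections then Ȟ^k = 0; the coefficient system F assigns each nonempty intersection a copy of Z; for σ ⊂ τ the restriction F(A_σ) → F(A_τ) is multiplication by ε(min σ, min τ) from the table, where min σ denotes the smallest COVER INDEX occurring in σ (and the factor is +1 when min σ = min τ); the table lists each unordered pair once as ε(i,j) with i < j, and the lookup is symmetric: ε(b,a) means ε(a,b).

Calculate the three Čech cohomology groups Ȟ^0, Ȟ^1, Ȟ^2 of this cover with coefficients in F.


nerve of the cover:
  A12={u,v} A13={u,v} A14={v} A15={q} A23={s,t,u,v} A24={v} A25={t} A34={v} A35={t}
  A123={u,v} A124={v} A134={v} A234={v} A235={t}
  A1234={v}
C dims 5,9,5,1; δ0: rk 4, SNF 1^4; δ1: rk 4, SNF 1^4; δ2: rk 1, SNF 1^1
Ȟ^0 = (5 − 4) − 0 = 1, so Ȟ^0 ≅ Z
Ȟ^1 = (9 − 4) − 4 = 1, so Ȟ^1 ≅ Z
Ȟ^2 = (5 − 1) − 4 = 0, so Ȟ^2 ≅ 0

Ȟ^0 = Z,  Ȟ^1 = Z,  Ȟ^2 = 0


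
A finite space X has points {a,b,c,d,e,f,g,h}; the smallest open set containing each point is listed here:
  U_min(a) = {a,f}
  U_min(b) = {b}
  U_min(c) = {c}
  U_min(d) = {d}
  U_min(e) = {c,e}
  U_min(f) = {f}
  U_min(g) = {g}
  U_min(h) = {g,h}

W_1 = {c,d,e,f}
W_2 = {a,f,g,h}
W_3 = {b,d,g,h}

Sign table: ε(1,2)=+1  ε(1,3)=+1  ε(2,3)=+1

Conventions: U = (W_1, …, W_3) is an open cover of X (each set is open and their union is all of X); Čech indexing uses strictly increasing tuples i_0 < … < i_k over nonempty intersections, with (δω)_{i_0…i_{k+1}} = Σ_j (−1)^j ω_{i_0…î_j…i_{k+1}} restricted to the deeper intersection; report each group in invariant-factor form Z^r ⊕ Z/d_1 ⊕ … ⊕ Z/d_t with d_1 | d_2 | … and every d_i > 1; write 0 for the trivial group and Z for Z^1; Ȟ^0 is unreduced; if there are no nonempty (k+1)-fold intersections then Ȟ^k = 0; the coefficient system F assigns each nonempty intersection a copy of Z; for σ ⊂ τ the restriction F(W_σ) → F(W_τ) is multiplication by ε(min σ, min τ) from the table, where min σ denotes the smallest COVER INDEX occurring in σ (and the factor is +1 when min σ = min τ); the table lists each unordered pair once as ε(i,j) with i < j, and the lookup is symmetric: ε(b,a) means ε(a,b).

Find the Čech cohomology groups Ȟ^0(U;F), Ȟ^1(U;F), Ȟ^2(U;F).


cover nerve:
  W12={f} W13={d} W23={g,h}
C dims 3,3; δ0: rk 2, SNF 1^2
Ȟ^0: (3−2)−0=1 ⇒ Z
Ȟ^1: (3−0)−2=1 ⇒ Z
Ȟ^2: (0−0)−0=0 ⇒ 0

Ȟ^0 = Z; Ȟ^1 = Z; Ȟ^2 = 0


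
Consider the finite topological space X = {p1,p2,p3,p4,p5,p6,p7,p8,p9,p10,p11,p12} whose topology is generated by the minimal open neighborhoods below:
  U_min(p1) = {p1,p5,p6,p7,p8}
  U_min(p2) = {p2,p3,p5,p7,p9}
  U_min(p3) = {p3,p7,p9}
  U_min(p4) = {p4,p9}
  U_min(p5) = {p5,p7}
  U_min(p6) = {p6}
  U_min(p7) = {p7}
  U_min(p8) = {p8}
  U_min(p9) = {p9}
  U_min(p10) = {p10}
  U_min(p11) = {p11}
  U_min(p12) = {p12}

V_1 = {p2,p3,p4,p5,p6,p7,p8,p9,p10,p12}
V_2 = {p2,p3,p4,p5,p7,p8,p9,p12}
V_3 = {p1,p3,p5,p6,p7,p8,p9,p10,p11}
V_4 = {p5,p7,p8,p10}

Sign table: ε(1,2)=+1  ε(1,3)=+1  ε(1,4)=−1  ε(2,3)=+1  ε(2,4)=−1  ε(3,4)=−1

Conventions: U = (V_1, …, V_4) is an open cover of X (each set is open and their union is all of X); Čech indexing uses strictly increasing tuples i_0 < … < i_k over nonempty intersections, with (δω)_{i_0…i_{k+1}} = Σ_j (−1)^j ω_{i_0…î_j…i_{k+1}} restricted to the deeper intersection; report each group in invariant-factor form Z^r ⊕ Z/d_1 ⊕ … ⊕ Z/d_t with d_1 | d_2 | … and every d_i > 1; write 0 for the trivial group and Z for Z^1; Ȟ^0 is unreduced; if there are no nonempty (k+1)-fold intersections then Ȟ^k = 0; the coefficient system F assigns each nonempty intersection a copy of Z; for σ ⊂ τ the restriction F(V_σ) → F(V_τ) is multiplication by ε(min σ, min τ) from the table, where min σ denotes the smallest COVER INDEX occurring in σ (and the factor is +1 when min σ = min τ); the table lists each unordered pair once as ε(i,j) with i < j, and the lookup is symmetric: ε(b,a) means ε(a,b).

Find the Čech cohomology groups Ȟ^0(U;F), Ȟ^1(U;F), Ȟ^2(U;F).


nonempty overlaps:
  V12={p2,p3,p4,p5,p7,p8,p9,p12} V13={p3,p5,p6,p7,p8,p9,p10} V14={p5,p7,p8,p10} V23={p3,p5,p7,p8,p9} V24={p5,p7,p8} V34={p5,p7,p8,p10}
  V123={p3,p5,p7,p8,p9} V124={p5,p7,p8} V134={p5,p7,p8,p10} V234={p5,p7,p8}
  V1234={p5,p7,p8}
C dims 4,6,4,1; δ0: rk 3, SNF 1^3; δ1: rk 3, SNF 1^3; δ2: rk 1, SNF 1^1
degree 0: 4−3−0 = 1 → Ȟ^0 ≅ Z
degree 1: 6−3−3 = 0 → Ȟ^1 ≅ 0
degree 2: 4−1−3 = 0 → Ȟ^2 ≅ 0

Ȟ^0 ≅ Z, Ȟ^1 ≅ 0 and Ȟ^2 ≅ 0


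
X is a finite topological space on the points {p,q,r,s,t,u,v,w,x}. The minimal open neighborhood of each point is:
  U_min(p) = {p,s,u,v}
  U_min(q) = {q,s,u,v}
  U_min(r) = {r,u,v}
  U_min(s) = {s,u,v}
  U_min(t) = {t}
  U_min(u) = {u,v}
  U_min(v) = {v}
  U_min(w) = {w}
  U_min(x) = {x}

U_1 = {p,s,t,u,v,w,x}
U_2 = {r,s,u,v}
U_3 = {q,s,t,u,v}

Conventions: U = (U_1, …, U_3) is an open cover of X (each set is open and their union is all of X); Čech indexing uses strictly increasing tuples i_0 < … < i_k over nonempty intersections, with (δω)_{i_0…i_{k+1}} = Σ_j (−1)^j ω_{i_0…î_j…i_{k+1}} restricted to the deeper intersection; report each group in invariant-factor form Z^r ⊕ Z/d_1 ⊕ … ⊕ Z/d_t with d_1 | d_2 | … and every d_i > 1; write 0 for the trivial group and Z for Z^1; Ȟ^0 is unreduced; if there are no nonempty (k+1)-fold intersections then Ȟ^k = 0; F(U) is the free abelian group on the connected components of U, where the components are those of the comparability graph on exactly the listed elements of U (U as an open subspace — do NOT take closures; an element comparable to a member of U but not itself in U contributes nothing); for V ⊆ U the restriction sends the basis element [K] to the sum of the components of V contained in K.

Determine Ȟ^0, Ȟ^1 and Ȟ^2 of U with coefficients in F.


Ȟ^0(U;F) ≅ Z^4,  Ȟ^1(U;F) ≅ 0,  Ȟ^2(U;F) ≅ 0

nonempty intersections:
  U12={s,u,v} U13={s,t,u,v} U23={s,u,v}
  U123={s,u,v}
components per intersection:
  U1: {p,s,u,v} {t} {w} {x}
  U2: {r,s,u,v}
  U3: {q,s,u,v} {t}
  U12: {s,u,v}
  U13: {s,u,v} {t}
  U23: {s,u,v}
  U123: {s,u,v}
C dims 7,4,1; δ0: rk 3, SNF 1^3; δ1: rk 1, SNF 1^1
Ȟ^0: (7−3)−0=4 ⇒ Z^4
Ȟ^1: (4−1)−3=0 ⇒ 0
Ȟ^2: (1−0)−1=0 ⇒ 0
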